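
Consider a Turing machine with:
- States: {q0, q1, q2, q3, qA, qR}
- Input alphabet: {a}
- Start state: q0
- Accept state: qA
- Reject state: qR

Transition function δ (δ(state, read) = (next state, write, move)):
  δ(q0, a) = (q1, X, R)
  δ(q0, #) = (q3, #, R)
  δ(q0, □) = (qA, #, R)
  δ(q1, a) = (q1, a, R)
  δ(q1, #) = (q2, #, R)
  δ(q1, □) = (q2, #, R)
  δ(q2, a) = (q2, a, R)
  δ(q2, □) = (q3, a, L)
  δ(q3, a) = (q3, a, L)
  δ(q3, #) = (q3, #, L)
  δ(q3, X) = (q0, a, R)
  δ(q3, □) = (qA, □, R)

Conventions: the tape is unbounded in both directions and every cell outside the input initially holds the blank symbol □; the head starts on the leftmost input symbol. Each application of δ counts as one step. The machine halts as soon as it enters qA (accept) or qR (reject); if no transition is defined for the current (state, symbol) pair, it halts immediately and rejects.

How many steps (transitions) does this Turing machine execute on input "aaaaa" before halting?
Trace (configuration after each step, as tape_left[state]tape_right with head position):
Step 0: [q0]aaaaa (head at position 0)
Step 1: X[q1]aaaa (head 1)
Step 2: Xa[q1]aaa (head 2)
Step 3: Xaa[q1]aa (head 3)
Step 4: Xaaa[q1]a (head 4)
Step 5: Xaaaa[q1]□ (head 5)
Step 6: Xaaaa#[q2]□ (head 6)
Step 7: Xaaaa[q3]#a (head 5)
Step 8: Xaaa[q3]a#a (head 4)
Step 9: Xaa[q3]aa#a (head 3)
Step 10: Xa[q3]aaa#a (head 2)
Step 11: X[q3]aaaa#a (head 1)
Step 12: [q3]Xaaaa#a (head 0)
Step 13: a[q0]aaaa#a (head 1)
Step 14: aX[q1]aaa#a (head 2)
Step 15: aXa[q1]aa#a (head 3)
Step 16: aXaa[q1]a#a (head 4)
Step 17: aXaaa[q1]#a (head 5)
Step 18: aXaaa#[q2]a (head 6)
Step 19: aXaaa#a[q2]□ (head 7)
Step 20: aXaaa#[q3]aa (head 6)
Step 21: aXaaa[q3]#aa (head 5)
Step 22: aXaa[q3]a#aa (head 4)
Step 23: aXa[q3]aa#aa (head 3)
Step 24: aX[q3]aaa#aa (head 2)
Step 25: a[q3]Xaaa#aa (head 1)
Step 26: aa[q0]aaa#aa (head 2)
Step 27: aaX[q1]aa#aa (head 3)
Step 28: aaXa[q1]a#aa (head 4)
Step 29: aaXaa[q1]#aa (head 5)
Step 30: aaXaa#[q2]aa (head 6)
Step 31: aaXaa#a[q2]a (head 7)
Step 32: aaXaa#aa[q2]□ (head 8)
Step 33: aaXaa#a[q3]aa (head 7)
Step 34: aaXaa#[q3]aaa (head 6)
Step 35: aaXaa[q3]#aaa (head 5)
Step 36: aaXa[q3]a#aaa (head 4)
Step 37: aaX[q3]aa#aaa (head 3)
Step 38: aa[q3]Xaa#aaa (head 2)
Step 39: aaa[q0]aa#aaa (head 3)
Step 40: aaaX[q1]a#aaa (head 4)
Step 41: aaaXa[q1]#aaa (head 5)
Step 42: aaaXa#[q2]aaa (head 6)
Step 43: aaaXa#a[q2]aa (head 7)
Step 44: aaaXa#aa[q2]a (head 8)
Step 45: aaaXa#aaa[q2]□ (head 9)
Step 46: aaaXa#aa[q3]aa (head 8)
Step 47: aaaXa#a[q3]aaa (head 7)
Step 48: aaaXa#[q3]aaaa (head 6)
Step 49: aaaXa[q3]#aaaa (head 5)
Step 50: aaaX[q3]a#aaaa (head 4)
Step 51: aaa[q3]Xa#aaaa (head 3)
Step 52: aaaa[q0]a#aaaa (head 4)
Step 53: aaaaX[q1]#aaaa (head 5)
Step 54: aaaaX#[q2]aaaa (head 6)
Step 55: aaaaX#a[q2]aaa (head 7)
Step 56: aaaaX#aa[q2]aa (head 8)
Step 57: aaaaX#aaa[q2]a (head 9)
Step 58: aaaaX#aaaa[q2]□ (head 10)
Step 59: aaaaX#aaa[q3]aa (head 9)
Step 60: aaaaX#aa[q3]aaa (head 8)
Step 61: aaaaX#a[q3]aaaa (head 7)
Step 62: aaaaX#[q3]aaaaa (head 6)
Step 63: aaaaX[q3]#aaaaa (head 5)
Step 64: aaaa[q3]X#aaaaa (head 4)
Step 65: aaaaa[q0]#aaaaa (head 5)
Step 66: aaaaa#[q3]aaaaa (head 6)
Step 67: aaaaa[q3]#aaaaa (head 5)
Step 68: aaaa[q3]a#aaaaa (head 4)
Step 69: aaa[q3]aa#aaaaa (head 3)
Step 70: aa[q3]aaa#aaaaa (head 2)
Step 71: a[q3]aaaa#aaaaa (head 1)
Step 72: [q3]aaaaa#aaaaa (head 0)
Step 73: [q3]□aaaaa#aaaaa (head -1)
Step 74: □[qA]aaaaa#aaaaa (head 0)
The machine is in qA, so it halts and accepts.
Number of transitions executed: 74.

Final answer: 74 steps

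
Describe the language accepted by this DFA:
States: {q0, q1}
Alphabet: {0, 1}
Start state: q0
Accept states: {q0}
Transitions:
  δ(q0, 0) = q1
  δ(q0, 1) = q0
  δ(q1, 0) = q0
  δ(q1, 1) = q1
Analyzing the DFA structure:
Start state: q0
Accept states: {q0}
Interpreting what each state remembers (checking against the transitions):
  q0: an even number of 0s has been read so far
  q1: an odd number of 0s has been read so far
  δ(q0, 0): in q0 (an even number of 0s has been read so far), after reading 0 we have: an odd number of 0s has been read so far → q1
  δ(q0, 1): in q0 (an even number of 0s has been read so far), after reading 1 we have: an even number of 0s has been read so far → q0
  δ(q1, 0): in q1 (an odd number of 0s has been read so far), after reading 0 we have: an even number of 0s has been read so far → q0
  δ(q1, 1): in q1 (an odd number of 0s has been read so far), after reading 1 we have: an odd number of 0s has been read so far → q1
A string is accepted iff it ends in {q0}, i.e. an even number of 0s has been read so far.
Language: All binary strings with an even number of 0s

Final answer: All binary strings with an even number of 0s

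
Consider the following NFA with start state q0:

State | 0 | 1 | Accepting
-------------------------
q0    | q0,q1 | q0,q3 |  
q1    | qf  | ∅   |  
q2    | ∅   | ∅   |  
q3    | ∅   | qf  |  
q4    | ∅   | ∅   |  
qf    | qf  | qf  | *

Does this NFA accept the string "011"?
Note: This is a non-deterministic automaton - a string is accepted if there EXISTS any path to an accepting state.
Track the set of states the NFA could be in: start {q0}
Read '0': {q0} → {q0, q1}
Read '1': {q0, q1} → {q0, q3}
Read '1': {q0, q3} → {q0, q3, qf}
Final set {q0, q3, qf} contains accepting state(s) {qf} → accepted.

Final answer: Yes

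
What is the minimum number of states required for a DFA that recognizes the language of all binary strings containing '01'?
Language: binary strings containing '01'
Lower bound (Myhill–Nerode): the prefixes ε, 0, 01 are pairwise distinguishable:
  ε vs 01: suffix ε distinguishes them (ε is rejected, 01 is accepted)
  0 vs 01: suffix ε distinguishes them (0 is rejected, 01 is accepted)
  ε vs 0: suffix 1 distinguishes them (ε·1 = 1 is rejected, 0·1 = 01 is accepted)
So any DFA needs at least 3 states.
Upper bound: a DFA with 3 states exists (one state per class above: 'no progress', 'last symbol 0', and 'seen 01' (accepting sink)).
Minimum states: 3

Final answer: 3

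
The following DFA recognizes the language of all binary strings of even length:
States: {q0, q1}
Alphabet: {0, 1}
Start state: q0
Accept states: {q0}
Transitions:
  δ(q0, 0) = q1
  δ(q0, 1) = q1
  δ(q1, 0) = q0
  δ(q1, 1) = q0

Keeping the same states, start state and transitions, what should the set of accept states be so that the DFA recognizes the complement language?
The DFA is complete (every state has a transition on every symbol), so the complement
is recognized by the same DFA with accepting and non-accepting states swapped.
Original accept states: {q0}
Complement accept states = All states - Original accept states
= {q0, q1} - {q0}
= {q1}
Complement language: strings of ODD length

Final answer: {q1}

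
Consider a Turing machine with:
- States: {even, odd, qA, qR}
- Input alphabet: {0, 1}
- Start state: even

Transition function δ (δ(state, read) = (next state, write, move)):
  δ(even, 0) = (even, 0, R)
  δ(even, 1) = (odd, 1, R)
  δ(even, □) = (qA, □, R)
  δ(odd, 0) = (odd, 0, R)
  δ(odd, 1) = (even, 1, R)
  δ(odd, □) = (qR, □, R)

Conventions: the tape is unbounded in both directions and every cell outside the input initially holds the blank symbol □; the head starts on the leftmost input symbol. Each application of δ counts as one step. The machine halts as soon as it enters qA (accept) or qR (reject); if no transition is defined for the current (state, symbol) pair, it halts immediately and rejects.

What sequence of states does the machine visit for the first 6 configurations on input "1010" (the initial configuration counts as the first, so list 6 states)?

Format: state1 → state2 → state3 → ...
Step 0: [even]1010 (head at position 0)
Step 1: δ(even, 1) = (odd, 1, R)  ⊢  1[odd]010 (head at position 1)
Step 2: δ(odd, 0) = (odd, 0, R)  ⊢  10[odd]10 (head at position 2)
Step 3: δ(odd, 1) = (even, 1, R)  ⊢  101[even]0 (head at position 3)
Step 4: δ(even, 0) = (even, 0, R)  ⊢  1010[even]□ (head at position 4)
Step 5: δ(even, □) = (qA, □, R)  ⊢  1010□[qA]□ (head at position 5)
Reading off the states of these 6 configurations: even → odd → odd → even → even → qA

Final answer: even → odd → odd → even → even → qA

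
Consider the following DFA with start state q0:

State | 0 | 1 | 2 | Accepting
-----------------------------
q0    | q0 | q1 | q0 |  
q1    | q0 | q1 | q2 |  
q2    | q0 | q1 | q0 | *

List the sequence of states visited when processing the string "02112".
q0 → q0 → q0 → q1 → q1 → q2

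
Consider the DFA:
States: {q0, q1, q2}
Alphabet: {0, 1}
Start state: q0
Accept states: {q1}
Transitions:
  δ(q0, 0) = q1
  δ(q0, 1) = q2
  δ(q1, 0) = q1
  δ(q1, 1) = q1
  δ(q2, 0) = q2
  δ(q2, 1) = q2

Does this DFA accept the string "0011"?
Processing string "0011":
  q0 --0--> q1
  q1 --0--> q1
  q1 --1--> q1
  q1 --1--> q1
Final state: q1
Accept states: {q1}
q1 is an accept state, so the string is accepted.

Final answer: Yes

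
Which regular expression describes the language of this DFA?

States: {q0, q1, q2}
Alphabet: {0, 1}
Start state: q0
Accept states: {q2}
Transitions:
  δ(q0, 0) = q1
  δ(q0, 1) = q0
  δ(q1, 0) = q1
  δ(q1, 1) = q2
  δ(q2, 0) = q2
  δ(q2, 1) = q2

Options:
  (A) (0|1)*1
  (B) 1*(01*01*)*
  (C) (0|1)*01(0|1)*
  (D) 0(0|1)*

Testing sample strings against the DFA:
  '01' -> accepted
  '10000' -> rejected
  '010' -> accepted
  '11' -> rejected
Checking each option for a counterexample:
  (A) (0|1)*1: '1' is rejected by the DFA but matches the regex → eliminated
  (B) 1*(01*01*)*: ε is rejected by the DFA but matches the regex → eliminated
  (C) (0|1)*01(0|1)*: agrees with the DFA on all strings of length ≤ 4
  (D) 0(0|1)*: '0' is rejected by the DFA but matches the regex → eliminated
Only (C) (0|1)*01(0|1)* is consistent with the DFA.

Final answer: (C) (0|1)*01(0|1)*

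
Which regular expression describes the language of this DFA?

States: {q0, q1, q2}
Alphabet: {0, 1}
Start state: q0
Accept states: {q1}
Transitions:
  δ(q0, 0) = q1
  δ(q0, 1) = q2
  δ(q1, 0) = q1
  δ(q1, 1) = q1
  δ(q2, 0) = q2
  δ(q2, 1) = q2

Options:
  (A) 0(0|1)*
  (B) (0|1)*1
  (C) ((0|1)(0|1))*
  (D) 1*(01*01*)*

Testing sample strings against the DFA:
  '000' -> accepted
  '10' -> rejected
  '00001' -> accepted
  '00110' -> accepted
Checking each option for a counterexample:
  (A) 0(0|1)*: agrees with the DFA on all strings of length ≤ 4
  (B) (0|1)*1: '0' is accepted by the DFA but does not match the regex → eliminated
  (C) ((0|1)(0|1))*: ε is rejected by the DFA but matches the regex → eliminated
  (D) 1*(01*01*)*: ε is rejected by the DFA but matches the regex → eliminated
Only (A) 0(0|1)* is consistent with the DFA.

Final answer: (A) 0(0|1)*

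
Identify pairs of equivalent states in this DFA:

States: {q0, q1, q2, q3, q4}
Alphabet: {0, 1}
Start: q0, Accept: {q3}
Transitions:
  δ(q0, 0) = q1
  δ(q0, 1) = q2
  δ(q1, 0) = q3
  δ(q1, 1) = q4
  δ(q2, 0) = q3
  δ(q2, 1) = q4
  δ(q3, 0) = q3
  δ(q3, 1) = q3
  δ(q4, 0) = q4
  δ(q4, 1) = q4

Using the table-filling algorithm:
Round 0 – mark pairs where exactly one state is accepting: (q0,q3), (q1,q3), (q2,q3), (q3,q4)
Round 1 – newly marked: (q0,q1) [on 0: q1 vs q3, already marked]; (q0,q2) [on 0: q1 vs q3, already marked]; (q1,q4) [on 0: q3 vs q4, already marked]; (q2,q4) [on 0: q3 vs q4, already marked]
Round 2 – newly marked: (q0,q4) [on 0: q1 vs q4, already marked]
No further pairs can be marked.
(q1, q2) unmarked: δ(q1,0)=q3, δ(q2,0)=q3; δ(q1,1)=q4, δ(q2,1)=q4 → equivalent
Equivalent pairs: (q1, q2)

Final answer: Equivalent pairs: (q1, q2)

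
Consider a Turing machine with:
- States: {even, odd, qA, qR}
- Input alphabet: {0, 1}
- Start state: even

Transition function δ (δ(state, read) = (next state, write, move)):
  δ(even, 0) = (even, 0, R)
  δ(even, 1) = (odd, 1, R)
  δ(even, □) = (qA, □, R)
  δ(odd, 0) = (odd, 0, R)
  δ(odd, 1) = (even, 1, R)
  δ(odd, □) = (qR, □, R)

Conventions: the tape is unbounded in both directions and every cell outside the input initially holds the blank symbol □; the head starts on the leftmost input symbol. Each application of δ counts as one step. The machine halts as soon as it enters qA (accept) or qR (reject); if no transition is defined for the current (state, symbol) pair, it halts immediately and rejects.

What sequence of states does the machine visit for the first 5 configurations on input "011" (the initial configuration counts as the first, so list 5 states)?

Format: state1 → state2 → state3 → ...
Step 0: [even]011 (head at position 0)
Step 1: δ(even, 0) = (even, 0, R)  ⊢  0[even]11 (head at position 1)
Step 2: δ(even, 1) = (odd, 1, R)  ⊢  01[odd]1 (head at position 2)
Step 3: δ(odd, 1) = (even, 1, R)  ⊢  011[even]□ (head at position 3)
Step 4: δ(even, □) = (qA, □, R)  ⊢  011□[qA]□ (head at position 4)
Reading off the states of these 5 configurations: even → even → odd → even → qA

Final answer: even → even → odd → even → qA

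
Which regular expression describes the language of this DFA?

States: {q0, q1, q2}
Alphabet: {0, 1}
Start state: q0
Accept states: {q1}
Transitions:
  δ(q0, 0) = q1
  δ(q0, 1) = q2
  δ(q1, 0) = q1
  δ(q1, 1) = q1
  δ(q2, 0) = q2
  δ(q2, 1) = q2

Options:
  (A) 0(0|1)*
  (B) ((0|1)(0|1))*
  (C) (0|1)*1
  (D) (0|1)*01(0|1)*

Testing sample strings against the DFA:
  '00' -> accepted
  '10' -> rejected
  '000' -> accepted
  '00000' -> accepted
Checking each option for a counterexample:
  (A) 0(0|1)*: agrees with the DFA on all strings of length ≤ 4
  (B) ((0|1)(0|1))*: ε is rejected by the DFA but matches the regex → eliminated
  (C) (0|1)*1: '0' is accepted by the DFA but does not match the regex → eliminated
  (D) (0|1)*01(0|1)*: '0' is accepted by the DFA but does not match the regex → eliminated
Only (A) 0(0|1)* is consistent with the DFA.

Final answer: (A) 0(0|1)*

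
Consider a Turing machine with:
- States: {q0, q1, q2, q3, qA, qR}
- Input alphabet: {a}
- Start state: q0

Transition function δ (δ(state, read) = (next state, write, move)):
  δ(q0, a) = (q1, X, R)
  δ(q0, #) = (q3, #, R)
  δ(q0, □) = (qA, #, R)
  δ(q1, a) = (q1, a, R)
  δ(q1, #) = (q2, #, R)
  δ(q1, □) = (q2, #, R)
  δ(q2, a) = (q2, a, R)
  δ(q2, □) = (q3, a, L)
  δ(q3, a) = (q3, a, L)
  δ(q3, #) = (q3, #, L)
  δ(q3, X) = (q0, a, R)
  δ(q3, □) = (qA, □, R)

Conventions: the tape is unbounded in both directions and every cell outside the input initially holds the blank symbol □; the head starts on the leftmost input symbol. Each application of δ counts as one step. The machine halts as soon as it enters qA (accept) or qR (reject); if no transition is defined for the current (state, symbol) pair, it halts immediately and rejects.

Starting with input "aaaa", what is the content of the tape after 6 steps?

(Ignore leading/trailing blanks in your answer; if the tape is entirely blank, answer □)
Step 0: [q0]aaaa (head at position 0)
Step 1: δ(q0, a) = (q1, X, R)  ⊢  X[q1]aaa (head at position 1)
Step 2: δ(q1, a) = (q1, a, R)  ⊢  Xa[q1]aa (head at position 2)
Step 3: δ(q1, a) = (q1, a, R)  ⊢  Xaa[q1]a (head at position 3)
Step 4: δ(q1, a) = (q1, a, R)  ⊢  Xaaa[q1]□ (head at position 4)
Step 5: δ(q1, □) = (q2, #, R)  ⊢  Xaaa#[q2]□ (head at position 5)
Step 6: δ(q2, □) = (q3, a, L)  ⊢  Xaaa[q3]#a (head at position 4)
Tape after 6 steps (ignoring surrounding blanks): Xaaa#a

Final answer: Tape: Xaaa#a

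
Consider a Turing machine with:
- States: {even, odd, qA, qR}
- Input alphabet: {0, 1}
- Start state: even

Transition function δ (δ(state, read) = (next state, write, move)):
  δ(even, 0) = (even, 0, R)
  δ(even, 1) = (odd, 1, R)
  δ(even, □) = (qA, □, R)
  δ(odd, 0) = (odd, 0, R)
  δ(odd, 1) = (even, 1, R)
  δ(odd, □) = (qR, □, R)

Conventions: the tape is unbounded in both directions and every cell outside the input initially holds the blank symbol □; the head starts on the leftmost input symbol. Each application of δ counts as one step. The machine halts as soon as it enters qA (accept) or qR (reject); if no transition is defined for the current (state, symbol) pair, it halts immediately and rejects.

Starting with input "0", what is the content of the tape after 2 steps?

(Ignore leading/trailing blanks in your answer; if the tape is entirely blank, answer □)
Step 0: [even]0 (head at position 0)
Step 1: δ(even, 0) = (even, 0, R)  ⊢  0[even]□ (head at position 1)
Step 2: δ(even, □) = (qA, □, R)  ⊢  0□[qA]□ (head at position 2)
Tape after 2 steps (ignoring surrounding blanks): 0

Final answer: Tape: 0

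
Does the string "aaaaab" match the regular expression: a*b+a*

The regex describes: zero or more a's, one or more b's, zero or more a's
Yes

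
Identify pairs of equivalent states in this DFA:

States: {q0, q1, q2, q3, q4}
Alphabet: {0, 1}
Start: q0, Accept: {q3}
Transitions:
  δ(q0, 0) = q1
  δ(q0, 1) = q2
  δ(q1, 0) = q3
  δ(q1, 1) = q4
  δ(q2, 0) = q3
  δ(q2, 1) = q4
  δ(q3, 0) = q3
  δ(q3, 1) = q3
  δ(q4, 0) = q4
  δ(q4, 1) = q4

Using the table-filling algorithm:
Round 0 – mark pairs where exactly one state is accepting: (q0,q3), (q1,q3), (q2,q3), (q3,q4)
Round 1 – newly marked: (q0,q1) [on 0: q1 vs q3, already marked]; (q0,q2) [on 0: q1 vs q3, already marked]; (q1,q4) [on 0: q3 vs q4, already marked]; (q2,q4) [on 0: q3 vs q4, already marked]
Round 2 – newly marked: (q0,q4) [on 0: q1 vs q4, already marked]
No further pairs can be marked.
(q1, q2) unmarked: δ(q1,0)=q3, δ(q2,0)=q3; δ(q1,1)=q4, δ(q2,1)=q4 → equivalent
Equivalent pairs: (q1, q2)

Final answer: Equivalent pairs: (q1, q2)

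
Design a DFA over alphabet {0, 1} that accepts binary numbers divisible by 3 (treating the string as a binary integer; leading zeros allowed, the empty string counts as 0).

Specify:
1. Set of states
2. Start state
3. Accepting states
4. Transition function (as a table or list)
One valid DFA (any DFA recognizing the same language is acceptable):
States: {q0, q1, q2}
Start: q0
Accepting: {q0}
Transitions (accepting states marked with *):
State | 0 | 1 | Accepting
-------------------------
q0    | q0 | q1 | *
q1    | q2 | q0 |  
q2    | q1 | q2 |  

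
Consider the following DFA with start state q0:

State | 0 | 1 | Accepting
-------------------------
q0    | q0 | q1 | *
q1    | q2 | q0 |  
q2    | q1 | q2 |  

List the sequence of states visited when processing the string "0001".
q0 → q0 → q0 → q0 → q1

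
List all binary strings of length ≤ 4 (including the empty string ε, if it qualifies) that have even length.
Checking every binary string of length 0 to 4:
  Length 0: accepted: ε | rejected: (none)
  Length 1: accepted: (none) | rejected: 0, 1
  Length 2: accepted: 00, 01, 10, 11 | rejected: (none)
  Length 3: accepted: (none) | rejected: 000, 001, 010, 011, 100, 101, 110, 111
  Length 4: accepted: 0000, 0001, 0010, 0011, 0100, 0101, 0110, 0111, 1000, 1001, 1010, 1011, 1100, 1101, 1110, 1111 | rejected: (none)
Total: 21 string(s).

Final answer: ε, 00, 01, 10, 11, 0000, 0001, 0010, 0011, 0100, 0101, 0110, 0111, 1000, 1001, 1010, 1011, 1100, 1101, 1110, 1111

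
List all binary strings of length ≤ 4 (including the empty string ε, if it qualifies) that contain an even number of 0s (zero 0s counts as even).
Checking every binary string of length 0 to 4:
  Length 0: accepted: ε | rejected: (none)
  Length 1: accepted: 1 | rejected: 0
  Length 2: accepted: 00, 11 | rejected: 01, 10
  Length 3: accepted: 001, 010, 100, 111 | rejected: 000, 011, 101, 110
  Length 4: accepted: 0000, 0011, 0101, 0110, 1001, 1010, 1100, 1111 | rejected: 0001, 0010, 0100, 0111, 1000, 1011, 1101, 1110
Total: 16 string(s).

Final answer: ε, 1, 00, 11, 001, 010, 100, 111, 0000, 0011, 0101, 0110, 1001, 1010, 1100, 1111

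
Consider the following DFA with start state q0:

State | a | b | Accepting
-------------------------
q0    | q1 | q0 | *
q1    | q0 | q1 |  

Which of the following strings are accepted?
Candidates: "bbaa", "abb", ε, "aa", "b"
"bbaa": q0 → q0 → q0 → q1 → q0; q0 is accepting → accepted
"abb": q0 → q1 → q1 → q1; q1 is not accepting → rejected
ε: q0; q0 is accepting → accepted
"aa": q0 → q1 → q0; q0 is accepting → accepted
"b": q0 → q0; q0 is accepting → accepted

Final answer: "bbaa", ε, "aa", "b"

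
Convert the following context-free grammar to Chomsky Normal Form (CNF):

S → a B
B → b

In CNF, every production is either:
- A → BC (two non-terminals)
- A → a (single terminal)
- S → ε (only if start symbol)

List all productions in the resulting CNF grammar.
The grammar has no ε-productions or unit productions to eliminate.
S → a B has terminal a in a right-hand side of length ≥ 2: introduce T_a → a and use T_a in place of a.
B → b is already in CNF (single terminal) – keep it.
S → a B becomes S → T_a B.
Resulting CNF grammar (3 productions): T_a → a; B → b; S → T_a B

Final answer: T_a → a; B → b; S → T_a B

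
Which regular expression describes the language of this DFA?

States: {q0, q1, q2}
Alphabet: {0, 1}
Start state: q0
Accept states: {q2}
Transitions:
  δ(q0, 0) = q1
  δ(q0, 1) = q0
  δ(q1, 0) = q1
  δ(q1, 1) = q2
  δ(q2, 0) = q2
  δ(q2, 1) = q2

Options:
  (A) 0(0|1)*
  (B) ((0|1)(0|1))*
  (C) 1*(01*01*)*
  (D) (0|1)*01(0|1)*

Testing sample strings against the DFA:
  '00010' -> accepted
  '0000' -> rejected
  '000' -> rejected
  '00101' -> accepted
Checking each option for a counterexample:
  (A) 0(0|1)*: '0' is rejected by the DFA but matches the regex → eliminated
  (B) ((0|1)(0|1))*: ε is rejected by the DFA but matches the regex → eliminated
  (C) 1*(01*01*)*: ε is rejected by the DFA but matches the regex → eliminated
  (D) (0|1)*01(0|1)*: agrees with the DFA on all strings of length ≤ 4
Only (D) (0|1)*01(0|1)* is consistent with the DFA.

Final answer: (D) (0|1)*01(0|1)*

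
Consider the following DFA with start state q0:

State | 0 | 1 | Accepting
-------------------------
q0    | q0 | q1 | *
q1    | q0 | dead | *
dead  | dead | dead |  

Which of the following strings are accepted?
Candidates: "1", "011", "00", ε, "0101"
"1": q0 → q1; q1 is accepting → accepted
"011": q0 → q0 → q1 → dead; dead is not accepting → rejected
"00": q0 → q0 → q0; q0 is accepting → accepted
ε: q0; q0 is accepting → accepted
"0101": q0 → q0 → q1 → q0 → q1; q1 is accepting → accepted

Final answer: "1", "00", ε, "0101"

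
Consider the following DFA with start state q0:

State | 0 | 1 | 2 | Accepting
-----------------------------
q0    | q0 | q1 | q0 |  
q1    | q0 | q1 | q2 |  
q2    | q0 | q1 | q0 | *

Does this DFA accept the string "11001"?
Start in q0.
Read '1': q0 → q1
Read '1': q1 → q1
Read '0': q1 → q0
Read '0': q0 → q0
Read '1': q0 → q1
Final state q1 is not accepting, so the string is rejected.

Final answer: No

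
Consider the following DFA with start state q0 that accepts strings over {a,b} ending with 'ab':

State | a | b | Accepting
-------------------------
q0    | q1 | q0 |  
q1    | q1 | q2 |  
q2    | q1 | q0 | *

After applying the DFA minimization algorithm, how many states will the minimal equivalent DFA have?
All 3 states are reachable from q0, so none can be removed as unreachable.
Table-filling: first mark every (accepting, non-accepting) pair as distinguishable (accepting: {q2}; non-accepting: {q0, q1}).
Round 1: (q0, q1) on 'b' go to q0 and q2, already distinguishable → mark.
Every pair of states is distinguishable, so the DFA is already minimal.
Equivalence classes: {q0}, {q1}, {q2} → 3 states.

Final answer: 3 states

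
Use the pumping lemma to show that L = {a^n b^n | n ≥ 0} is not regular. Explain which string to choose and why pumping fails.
Language: L = {a^n b^n | n ≥ 0} (equal numbers of a's followed by b's)
Step 1: Assume for contradiction that L is regular, with pumping length p.
Step 2: Choose s = a^p b^p. Then s ∈ L (it has p a's followed by p b's) and |s| ≥ p.
Step 3: Consider any decomposition s = xyz with |xy| ≤ p and |y| > 0. Since |xy| ≤ p and the first p symbols of s are all a's, y = a^k for some k with 1 ≤ k ≤ p.
Step 4: Pumping up (i = 2): xy²z = a^(p+k) b^p, which has more a's than b's, so xy²z ∉ L.
This contradicts the pumping lemma, so L is not regular.

Final answer: Choose s = a^p b^p. Since |xy| ≤ p, y = a^k with k ≥ 1. Then xy²z = a^(p+k) b^p ∉ L.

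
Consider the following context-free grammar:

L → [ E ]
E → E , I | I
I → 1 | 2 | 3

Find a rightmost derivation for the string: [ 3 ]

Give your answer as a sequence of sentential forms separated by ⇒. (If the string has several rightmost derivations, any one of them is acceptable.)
Start with L.
Step 1: the rightmost non-terminal is L; apply L → [ E ]:  [ E ]
Step 2: the rightmost non-terminal is E; apply E → I:  [ I ]
Step 3: the rightmost non-terminal is I; apply I → 3:  [ 3 ]

Final answer: L ⇒ [ E ] ⇒ [ I ] ⇒ [ 3 ]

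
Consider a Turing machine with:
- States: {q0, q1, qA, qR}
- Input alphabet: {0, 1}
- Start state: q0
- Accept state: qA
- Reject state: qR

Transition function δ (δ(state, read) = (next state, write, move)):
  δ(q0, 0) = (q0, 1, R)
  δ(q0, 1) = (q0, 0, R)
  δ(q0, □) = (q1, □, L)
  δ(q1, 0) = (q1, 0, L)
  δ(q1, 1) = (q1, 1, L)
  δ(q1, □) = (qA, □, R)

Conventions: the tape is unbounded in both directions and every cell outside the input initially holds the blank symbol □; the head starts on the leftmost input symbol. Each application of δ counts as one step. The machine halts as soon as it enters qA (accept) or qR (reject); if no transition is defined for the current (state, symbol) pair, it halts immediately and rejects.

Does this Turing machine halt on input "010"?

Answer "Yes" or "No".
Step 0: [q0]010 (head at position 0)
Step 1: δ(q0, 0) = (q0, 1, R)  ⊢  1[q0]10 (head at position 1)
Step 2: δ(q0, 1) = (q0, 0, R)  ⊢  10[q0]0 (head at position 2)
Step 3: δ(q0, 0) = (q0, 1, R)  ⊢  101[q0]□ (head at position 3)
Step 4: δ(q0, □) = (q1, □, L)  ⊢  10[q1]1□ (head at position 2)
Step 5: δ(q1, 1) = (q1, 1, L)  ⊢  1[q1]01□ (head at position 1)
Step 6: δ(q1, 0) = (q1, 0, L)  ⊢  [q1]101□ (head at position 0)
Step 7: δ(q1, 1) = (q1, 1, L)  ⊢  [q1]□101□ (head at position -1)
Step 8: δ(q1, □) = (qA, □, R)  ⊢  □[qA]101□ (head at position 0)
The machine is in qA, so it halts and accepts.
It halts after 8 steps.

Final answer: Yes - halts after 8 steps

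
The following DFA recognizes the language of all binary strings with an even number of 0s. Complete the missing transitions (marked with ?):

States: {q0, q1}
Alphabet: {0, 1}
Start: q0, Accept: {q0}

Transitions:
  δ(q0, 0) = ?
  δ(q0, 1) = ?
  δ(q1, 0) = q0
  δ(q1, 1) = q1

What each state remembers (consistent with the given transitions and accept states):
  q0: an even number of 0s has been read so far
  q1: an odd number of 0s has been read so far
Filling in the missing entries:
  δ(q0, 0): in q0 (an even number of 0s has been read so far), after reading 0 we have: an odd number of 0s has been read so far → q1
  δ(q0, 1): in q0 (an even number of 0s has been read so far), after reading 1 we have: an even number of 0s has been read so far → q0

Final answer: δ(q0, 0) = q1; δ(q0, 1) = q0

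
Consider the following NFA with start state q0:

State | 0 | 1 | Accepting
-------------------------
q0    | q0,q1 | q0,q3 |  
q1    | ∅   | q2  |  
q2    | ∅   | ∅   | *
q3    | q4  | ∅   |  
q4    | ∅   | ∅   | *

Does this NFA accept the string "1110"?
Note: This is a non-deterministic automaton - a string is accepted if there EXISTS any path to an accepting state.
Track the set of states the NFA could be in: start {q0}
Read '1': {q0} → {q0, q3}
Read '1': {q0, q3} → {q0, q3}
Read '1': {q0, q3} → {q0, q3}
Read '0': {q0, q3} → {q0, q1, q4}
Final set {q0, q1, q4} contains accepting state(s) {q4} → accepted.

Final answer: Yes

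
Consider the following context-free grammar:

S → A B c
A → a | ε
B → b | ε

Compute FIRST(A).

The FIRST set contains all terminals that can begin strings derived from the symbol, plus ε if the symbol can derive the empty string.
A → a contributes a; A → ε makes A nullable, contributing ε. FIRST(A) = {a, ε}.

Final answer: {a, ε}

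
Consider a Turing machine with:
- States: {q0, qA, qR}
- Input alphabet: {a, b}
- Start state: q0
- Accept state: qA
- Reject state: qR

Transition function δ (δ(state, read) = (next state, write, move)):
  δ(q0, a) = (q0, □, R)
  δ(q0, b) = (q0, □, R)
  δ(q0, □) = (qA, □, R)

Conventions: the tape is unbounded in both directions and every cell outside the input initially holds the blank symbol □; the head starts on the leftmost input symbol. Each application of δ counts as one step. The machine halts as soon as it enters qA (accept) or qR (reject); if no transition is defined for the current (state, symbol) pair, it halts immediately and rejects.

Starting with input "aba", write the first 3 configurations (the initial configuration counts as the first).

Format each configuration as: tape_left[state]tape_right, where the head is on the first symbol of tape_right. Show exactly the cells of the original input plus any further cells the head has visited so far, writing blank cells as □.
Step 0: [q0]aba (head at position 0)
Step 1: δ(q0, a) = (q0, □, R)  ⊢  □[q0]ba (head at position 1)
Step 2: δ(q0, b) = (q0, □, R)  ⊢  □□[q0]a (head at position 2)

Final answer: [q0]aba ⊢ □[q0]ba ⊢ □□[q0]a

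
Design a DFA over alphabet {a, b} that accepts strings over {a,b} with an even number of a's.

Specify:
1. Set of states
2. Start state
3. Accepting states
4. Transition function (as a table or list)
One valid DFA (any DFA recognizing the same language is acceptable):
States: {q0, q1}
Start: q0
Accepting: {q0}
Transitions (accepting states marked with *):
State | a | b | Accepting
-------------------------
q0    | q1 | q0 | *
q1    | q0 | q1 |  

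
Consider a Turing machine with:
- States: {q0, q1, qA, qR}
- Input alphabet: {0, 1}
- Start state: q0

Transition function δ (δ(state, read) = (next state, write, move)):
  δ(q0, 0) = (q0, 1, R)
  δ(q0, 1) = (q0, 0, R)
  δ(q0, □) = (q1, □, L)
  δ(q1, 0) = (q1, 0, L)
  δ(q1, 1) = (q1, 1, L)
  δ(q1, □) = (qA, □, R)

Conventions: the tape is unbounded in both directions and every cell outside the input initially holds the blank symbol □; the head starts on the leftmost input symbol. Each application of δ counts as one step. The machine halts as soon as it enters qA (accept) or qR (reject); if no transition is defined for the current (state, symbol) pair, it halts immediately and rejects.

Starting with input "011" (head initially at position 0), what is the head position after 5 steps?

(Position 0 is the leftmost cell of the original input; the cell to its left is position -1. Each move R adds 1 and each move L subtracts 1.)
Step 0: [q0]011 (head at position 0)
Step 1: δ(q0, 0) = (q0, 1, R)  ⊢  1[q0]11 (head at position 1)
Step 2: δ(q0, 1) = (q0, 0, R)  ⊢  10[q0]1 (head at position 2)
Step 3: δ(q0, 1) = (q0, 0, R)  ⊢  100[q0]□ (head at position 3)
Step 4: δ(q0, □) = (q1, □, L)  ⊢  10[q1]0□ (head at position 2)
Step 5: δ(q1, 0) = (q1, 0, L)  ⊢  1[q1]00□ (head at position 1)
Head position after 5 steps: 1

Final answer: Position 1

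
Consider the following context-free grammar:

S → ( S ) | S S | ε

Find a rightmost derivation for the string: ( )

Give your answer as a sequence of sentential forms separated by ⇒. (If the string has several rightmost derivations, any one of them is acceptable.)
Start with S.
Step 1: the rightmost non-terminal is S; apply S → ( S ):  ( S )
Step 2: the rightmost non-terminal is S; apply S → ε:  ( )

Final answer: S ⇒ ( S ) ⇒ ( )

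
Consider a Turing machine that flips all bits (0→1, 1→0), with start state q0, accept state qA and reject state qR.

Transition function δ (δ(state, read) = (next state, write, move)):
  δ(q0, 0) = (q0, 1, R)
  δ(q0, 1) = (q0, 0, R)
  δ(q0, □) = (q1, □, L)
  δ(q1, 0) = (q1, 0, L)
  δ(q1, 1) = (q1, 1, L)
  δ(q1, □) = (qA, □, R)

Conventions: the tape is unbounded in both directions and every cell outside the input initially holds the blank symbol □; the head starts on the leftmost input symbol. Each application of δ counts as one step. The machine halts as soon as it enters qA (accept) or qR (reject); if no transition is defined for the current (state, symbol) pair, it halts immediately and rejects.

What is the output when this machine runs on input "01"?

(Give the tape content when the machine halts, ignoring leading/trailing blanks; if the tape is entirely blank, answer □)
Step 0: [q0]01 (head at position 0)
Step 1: δ(q0, 0) = (q0, 1, R)  ⊢  1[q0]1 (head at position 1)
Step 2: δ(q0, 1) = (q0, 0, R)  ⊢  10[q0]□ (head at position 2)
Step 3: δ(q0, □) = (q1, □, L)  ⊢  1[q1]0□ (head at position 1)
Step 4: δ(q1, 0) = (q1, 0, L)  ⊢  [q1]10□ (head at position 0)
Step 5: δ(q1, 1) = (q1, 1, L)  ⊢  [q1]□10□ (head at position -1)
Step 6: δ(q1, □) = (qA, □, R)  ⊢  □[qA]10□ (head at position 0)
The machine is in qA, so it halts and accepts.
Tape content when halted (ignoring surrounding blanks): 10

Final answer: Output: 10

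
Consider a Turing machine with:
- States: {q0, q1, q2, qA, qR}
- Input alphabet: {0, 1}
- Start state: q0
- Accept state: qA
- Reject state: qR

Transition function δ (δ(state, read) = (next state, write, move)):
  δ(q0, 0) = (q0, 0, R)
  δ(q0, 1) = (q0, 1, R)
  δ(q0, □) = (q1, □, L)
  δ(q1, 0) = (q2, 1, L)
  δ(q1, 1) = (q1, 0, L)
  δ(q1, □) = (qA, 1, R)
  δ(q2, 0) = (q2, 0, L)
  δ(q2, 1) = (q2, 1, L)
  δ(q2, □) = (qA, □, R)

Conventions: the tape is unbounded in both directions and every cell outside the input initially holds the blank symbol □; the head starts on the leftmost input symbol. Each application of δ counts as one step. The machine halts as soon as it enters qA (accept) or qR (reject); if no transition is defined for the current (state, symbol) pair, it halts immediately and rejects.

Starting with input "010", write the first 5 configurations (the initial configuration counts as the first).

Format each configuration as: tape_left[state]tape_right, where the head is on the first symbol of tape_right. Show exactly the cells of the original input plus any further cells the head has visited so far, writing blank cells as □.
Step 0: [q0]010 (head at position 0)
Step 1: δ(q0, 0) = (q0, 0, R)  ⊢  0[q0]10 (head at position 1)
Step 2: δ(q0, 1) = (q0, 1, R)  ⊢  01[q0]0 (head at position 2)
Step 3: δ(q0, 0) = (q0, 0, R)  ⊢  010[q0]□ (head at position 3)
Step 4: δ(q0, □) = (q1, □, L)  ⊢  01[q1]0□ (head at position 2)

Final answer: [q0]010 ⊢ 0[q0]10 ⊢ 01[q0]0 ⊢ 010[q0]□ ⊢ 01[q1]0□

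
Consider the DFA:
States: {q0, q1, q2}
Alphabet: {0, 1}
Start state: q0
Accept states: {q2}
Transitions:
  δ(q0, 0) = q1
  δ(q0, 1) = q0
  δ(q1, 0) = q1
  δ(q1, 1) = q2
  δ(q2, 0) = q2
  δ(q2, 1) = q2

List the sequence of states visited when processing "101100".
Starting at q0
Read '1': q0 -> q0
Read '0': q0 -> q1
Read '1': q1 -> q2
Read '1': q2 -> q2
Read '0': q2 -> q2
Read '0': q2 -> q2

Final answer: q0 -> q0 -> q1 -> q2 -> q2 -> q2 -> q2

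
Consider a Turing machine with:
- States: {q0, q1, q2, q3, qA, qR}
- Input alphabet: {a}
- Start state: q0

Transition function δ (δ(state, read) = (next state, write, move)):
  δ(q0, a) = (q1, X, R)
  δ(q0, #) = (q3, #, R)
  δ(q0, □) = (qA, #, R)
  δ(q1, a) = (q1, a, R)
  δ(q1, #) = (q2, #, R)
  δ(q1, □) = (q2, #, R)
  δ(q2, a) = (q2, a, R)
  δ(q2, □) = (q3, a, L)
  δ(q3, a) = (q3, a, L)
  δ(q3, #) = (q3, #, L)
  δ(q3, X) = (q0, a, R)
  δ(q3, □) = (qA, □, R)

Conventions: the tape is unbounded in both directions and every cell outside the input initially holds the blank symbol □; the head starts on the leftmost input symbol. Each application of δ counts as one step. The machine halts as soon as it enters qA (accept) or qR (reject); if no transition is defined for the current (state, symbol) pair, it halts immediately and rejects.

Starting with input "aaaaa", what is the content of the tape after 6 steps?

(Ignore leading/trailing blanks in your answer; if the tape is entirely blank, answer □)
Step 0: [q0]aaaaa (head at position 0)
Step 1: δ(q0, a) = (q1, X, R)  ⊢  X[q1]aaaa (head at position 1)
Step 2: δ(q1, a) = (q1, a, R)  ⊢  Xa[q1]aaa (head at position 2)
Step 3: δ(q1, a) = (q1, a, R)  ⊢  Xaa[q1]aa (head at position 3)
Step 4: δ(q1, a) = (q1, a, R)  ⊢  Xaaa[q1]a (head at position 4)
Step 5: δ(q1, a) = (q1, a, R)  ⊢  Xaaaa[q1]□ (head at position 5)
Step 6: δ(q1, □) = (q2, #, R)  ⊢  Xaaaa#[q2]□ (head at position 6)
Tape after 6 steps (ignoring surrounding blanks): Xaaaa#

Final answer: Tape: Xaaaa#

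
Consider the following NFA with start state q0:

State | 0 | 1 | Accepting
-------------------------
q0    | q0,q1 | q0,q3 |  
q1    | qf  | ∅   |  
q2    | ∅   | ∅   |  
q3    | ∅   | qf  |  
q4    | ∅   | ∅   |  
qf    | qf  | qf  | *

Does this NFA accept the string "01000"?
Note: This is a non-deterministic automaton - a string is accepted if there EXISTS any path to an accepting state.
Track the set of states the NFA could be in: start {q0}
Read '0': {q0} → {q0, q1}
Read '1': {q0, q1} → {q0, q3}
Read '0': {q0, q3} → {q0, q1}
Read '0': {q0, q1} → {q0, q1, qf}
Read '0': {q0, q1, qf} → {q0, q1, qf}
Final set {q0, q1, qf} contains accepting state(s) {qf} → accepted.

Final answer: Yes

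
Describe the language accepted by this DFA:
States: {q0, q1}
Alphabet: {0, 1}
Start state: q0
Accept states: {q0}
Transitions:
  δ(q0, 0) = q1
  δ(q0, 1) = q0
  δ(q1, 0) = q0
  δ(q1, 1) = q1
Analyzing the DFA structure:
Start state: q0
Accept states: {q0}
Interpreting what each state remembers (checking against the transitions):
  q0: an even number of 0s has been read so far
  q1: an odd number of 0s has been read so far
  δ(q0, 0): in q0 (an even number of 0s has been read so far), after reading 0 we have: an odd number of 0s has been read so far → q1
  δ(q0, 1): in q0 (an even number of 0s has been read so far), after reading 1 we have: an even number of 0s has been read so far → q0
  δ(q1, 0): in q1 (an odd number of 0s has been read so far), after reading 0 we have: an even number of 0s has been read so far → q0
  δ(q1, 1): in q1 (an odd number of 0s has been read so far), after reading 1 we have: an odd number of 0s has been read so far → q1
A string is accepted iff it ends in {q0}, i.e. an even number of 0s has been read so far.
Language: All binary strings with an even number of 0s

Final answer: All binary strings with an even number of 0s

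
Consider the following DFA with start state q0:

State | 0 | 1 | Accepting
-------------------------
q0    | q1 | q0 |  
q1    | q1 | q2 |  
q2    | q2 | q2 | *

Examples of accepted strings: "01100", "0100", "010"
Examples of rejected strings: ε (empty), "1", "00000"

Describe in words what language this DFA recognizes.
binary strings containing '01' as a substring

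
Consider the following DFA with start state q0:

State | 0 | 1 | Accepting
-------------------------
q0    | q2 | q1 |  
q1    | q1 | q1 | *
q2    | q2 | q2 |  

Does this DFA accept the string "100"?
Start in q0.
Read '1': q0 → q1
Read '0': q1 → q1
Read '0': q1 → q1
Final state q1 is accepting, so the string is accepted.

Final answer: Yes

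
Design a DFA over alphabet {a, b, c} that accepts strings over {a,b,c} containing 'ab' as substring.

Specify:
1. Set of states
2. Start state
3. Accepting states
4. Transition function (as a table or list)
One valid DFA (any DFA recognizing the same language is acceptable):
States: {q0, q1, q2}
Start: q0
Accepting: {q2}
Transitions (accepting states marked with *):
State | a | b | c | Accepting
-----------------------------
q0    | q1 | q0 | q0 |  
q1    | q1 | q2 | q0 |  
q2    | q2 | q2 | q2 | *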